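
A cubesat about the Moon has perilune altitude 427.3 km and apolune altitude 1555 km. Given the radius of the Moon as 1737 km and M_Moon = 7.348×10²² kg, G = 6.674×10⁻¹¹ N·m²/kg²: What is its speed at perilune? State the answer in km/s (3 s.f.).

μ = GM = 6.674×10⁻¹¹ × 7.348×10²² = 4.904×10¹² m³/s².
r_p = 1737 + 427.3 = 2164.3 km = 2.1643×10⁶ m.
r_a = 1737 + 1555 = 3292.0 km = 3.2920×10⁶ m.
Semi-major axis a = (r_p + r_a)/2 = 2728.2 km = 2.728×10⁶ m.
Vis-viva: v² = μ(2/r − 1/a) = 4.904×10¹² × (9.241×10⁻⁷ − 3.665×10⁻⁷) = 2.734×10⁶ m²/s².
v = 1654 m/s = 1.654 km/s.

v ≈ 1.65 km/s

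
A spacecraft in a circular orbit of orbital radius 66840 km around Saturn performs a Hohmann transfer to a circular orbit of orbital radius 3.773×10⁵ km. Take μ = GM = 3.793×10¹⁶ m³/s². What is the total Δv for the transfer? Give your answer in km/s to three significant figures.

r₁ = 66840 km = 6.684×10⁷ m.
r₂ = 3.773×10⁵ km = 3.773×10⁸ m.
Transfer ellipse a_t = (r₁ + r₂)/2 = 2.221×10⁸ m.
At r₁: circular v_c1 = √(μ/r₁) = 23820 m/s; transfer-perikrone v_p = √[μ(2/r₁ − 1/a_t)] = 31050 m/s.
Δv₁ = v_p − v_c1 = 7229 m/s.
At r₂: circular v_c2 = √(μ/r₂) = 10030 m/s; transfer-apokrone v_a = √[μ(2/r₂ − 1/a_t)] = 5501 m/s.
Δv₂ = v_c2 − v_a = 4526 m/s.
Total Δv = Δv₁ + Δv₂ = 11750 m/s = 11.75 km/s.

Δv_total ≈ 11.8 km/s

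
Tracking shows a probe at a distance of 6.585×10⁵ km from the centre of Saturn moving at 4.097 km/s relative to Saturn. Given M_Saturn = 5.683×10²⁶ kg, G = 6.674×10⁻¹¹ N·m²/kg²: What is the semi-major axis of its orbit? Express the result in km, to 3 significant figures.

a ≈ 3.85×10⁵ km

μ = GM = 6.674×10⁻¹¹ × 5.683×10²⁶ = 3.793×10¹⁶ m³/s².
r = 6.585×10⁸ m.
Vis-viva rearranged: 1/a = 2/r − v²/μ = 3.037×10⁻⁹ − 4.426×10⁻¹⁰ = 2.595×10⁻⁹ m⁻¹.
a = 3.854×10⁸ m = 3.8541×10⁵ km.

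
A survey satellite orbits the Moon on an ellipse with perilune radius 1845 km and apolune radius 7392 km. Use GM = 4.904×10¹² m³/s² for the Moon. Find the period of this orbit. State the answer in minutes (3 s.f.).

T ≈ 469 minutes

Semi-major axis a = (r_p + r_a)/2 = (1845.0 + 7392.0)/2 = 4618.5 km = 4.618×10⁶ m.
By Kepler's third law T = 2π√(a³/μ) = 2π × 4.482×10³ = 2.816×10⁴ s.
= 469.4 minutes.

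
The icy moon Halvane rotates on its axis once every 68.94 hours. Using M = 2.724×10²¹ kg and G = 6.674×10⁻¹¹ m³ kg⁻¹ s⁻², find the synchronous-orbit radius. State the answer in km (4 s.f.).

μ = GM = 6.674×10⁻¹¹ × 2.724×10²¹ = 1.818×10¹¹ m³/s².
T = 68.94 hours = 2.482×10⁵ s.
A synchronous orbit has period T, so by Kepler's third law a = (μT²/4π²)^(1/3).
μT²/4π² = 1.818×10¹¹ × (2.482×10⁵)² / 39.48 = 2.836×10²⁰ m³.
a = 6.570×10⁶ m = 6570.4 km.

r_sync ≈ 6570 km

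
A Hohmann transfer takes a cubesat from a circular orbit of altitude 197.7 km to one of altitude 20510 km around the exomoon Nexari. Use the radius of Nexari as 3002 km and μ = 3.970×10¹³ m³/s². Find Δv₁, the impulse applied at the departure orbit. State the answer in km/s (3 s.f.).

Δv ≈ 1.15 km/s

r₁ = 3002 + 197.7 = 3199.7 km = 3.1997×10⁶ m.
r₂ = 3002 + 20510 = 23512 km = 2.3512×10⁷ m.
Transfer ellipse a_t = (r₁ + r₂)/2 = 1.336×10⁷ m.
At r₁: circular v_c1 = √(μ/r₁) = 3522 m/s; transfer-periapsis v_p = √[μ(2/r₁ − 1/a_t)] = 4674 m/s.
Δv₁ = v_p − v_c1 = 1151 m/s.
= 1.151 km/s.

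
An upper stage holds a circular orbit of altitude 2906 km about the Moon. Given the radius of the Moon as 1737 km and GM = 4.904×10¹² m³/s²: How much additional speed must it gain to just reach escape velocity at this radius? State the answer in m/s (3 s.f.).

r = 1737 + 2906 = 4643.0 km = 4.6430×10⁶ m.
Circular speed v_c = √(μ/r) = 1028 m/s.
Escape speed v_esc = √(2μ/r) = √2 × v_c = 1453 m/s.
Δv = v_esc − v_c = 425.7 m/s.

Δv ≈ 426 m/s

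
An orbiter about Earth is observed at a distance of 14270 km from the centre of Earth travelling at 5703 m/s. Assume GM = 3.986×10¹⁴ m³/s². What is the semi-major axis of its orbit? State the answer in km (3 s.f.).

r = 1.427×10⁷ m.
Vis-viva rearranged: 1/a = 2/r − v²/μ = 1.402×10⁻⁷ − 8.160×10⁻⁸ = 5.856×10⁻⁸ m⁻¹.
a = 1.708×10⁷ m = 17077 km.

a ≈ 17100 km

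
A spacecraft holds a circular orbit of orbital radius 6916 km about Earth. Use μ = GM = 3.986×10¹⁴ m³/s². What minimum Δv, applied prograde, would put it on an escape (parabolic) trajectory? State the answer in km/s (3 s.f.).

r = 6916 km = 6.916×10⁶ m.
Circular speed v_c = √(μ/r) = 7592 m/s.
Escape speed v_esc = √(2μ/r) = √2 × v_c = 10740 m/s.
Δv = v_esc − v_c = 3145 m/s = 3.145 km/s.

Δv ≈ 3.14 km/s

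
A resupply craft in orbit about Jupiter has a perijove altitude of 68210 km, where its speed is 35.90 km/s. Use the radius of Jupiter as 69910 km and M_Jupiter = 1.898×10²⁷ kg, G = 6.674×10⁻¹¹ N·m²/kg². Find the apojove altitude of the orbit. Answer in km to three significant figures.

apojove altitude ≈ 2.56×10⁵ km

μ = GM = 6.674×10⁻¹¹ × 1.898×10²⁷ = 1.267×10¹⁷ m³/s².
r_p = 69910 + 68210 = 1.3812×10⁵ km = 1.381×10⁸ m.
Specific energy ε = v²/2 − μ/r = -2.727×10⁸ J/kg, so a = −μ/(2ε) = 2.322×10⁸ m.
The apsides satisfy r_p + r_a = 2a, so the apojove radius is 2a − r_p = 3.264×10⁸ m = 3.2637×10⁵ km.
Apojove altitude = 3.2637×10⁵ − 69910 = 2.5646×10⁵ km.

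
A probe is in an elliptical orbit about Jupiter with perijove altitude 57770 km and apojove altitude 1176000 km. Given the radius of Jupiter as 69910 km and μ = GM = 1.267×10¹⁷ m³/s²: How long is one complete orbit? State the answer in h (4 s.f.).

T ≈ 88.25 h

r_p = 69910 + 57770 = 127680 km = 1.2768×10⁸ m.
r_a = 69910 + 1176000 = 1245900 km = 1.2459×10⁹ m.
Semi-major axis a = (r_p + r_a)/2 = (1.2768×10⁵ + 1.2459×10⁶)/2 = 6.8680×10⁵ km = 6.868×10⁸ m.
By Kepler's third law T = 2π√(a³/μ) = 2π × 5.057×10⁴ = 3.177×10⁵ s.
= 88.25 h.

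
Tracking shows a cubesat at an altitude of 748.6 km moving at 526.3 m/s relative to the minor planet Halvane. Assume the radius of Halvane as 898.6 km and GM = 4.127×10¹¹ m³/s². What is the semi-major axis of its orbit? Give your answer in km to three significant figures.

r = 898.6 + 748.6 = 1647.2 km = 1.647×10⁶ m.
Vis-viva rearranged: 1/a = 2/r − v²/μ = 1.214×10⁻⁶ − 6.712×10⁻⁷ = 5.430×10⁻⁷ m⁻¹.
a = 1.842×10⁶ m = 1841.6 km.

a ≈ 1840 km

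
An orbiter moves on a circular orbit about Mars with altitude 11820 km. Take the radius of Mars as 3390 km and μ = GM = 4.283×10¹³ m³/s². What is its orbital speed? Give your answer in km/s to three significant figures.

v ≈ 1.68 km/s

r = 3390 + 11820 = 15210 km = 1.5210×10⁷ m.
For a circular orbit v = √(μ/r) = √(4.283×10¹³ / 1.521×10⁷) = √(2.816×10⁶) = 1678 m/s.
That is 1.678 km/s.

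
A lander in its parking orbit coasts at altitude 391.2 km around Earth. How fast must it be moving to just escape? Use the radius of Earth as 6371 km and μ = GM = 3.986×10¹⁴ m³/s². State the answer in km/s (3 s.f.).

r = 6371 + 391.2 = 6762.2 km = 6.7622×10⁶ m.
Escape speed v_esc = √(2μ/r) = √(2 × 3.986×10¹⁴ / 6.762×10⁶) = √(1.179×10⁸) = 10860 m/s.
= 10.86 km/s.

v_esc ≈ 10.9 km/s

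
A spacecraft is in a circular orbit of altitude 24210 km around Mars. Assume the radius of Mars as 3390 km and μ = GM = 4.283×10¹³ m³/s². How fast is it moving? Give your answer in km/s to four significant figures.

v ≈ 1.246 km/s

r = 3390 + 24210 = 27600 km = 2.7600×10⁷ m.
For a circular orbit v = √(μ/r) = √(4.283×10¹³ / 2.760×10⁷) = √(1.552×10⁶) = 1246 m/s.
That is 1.246 km/s.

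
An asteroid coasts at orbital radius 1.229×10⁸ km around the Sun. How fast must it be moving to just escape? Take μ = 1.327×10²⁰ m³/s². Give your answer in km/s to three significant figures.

v_esc ≈ 46.5 km/s

r = 1.229×10⁸ km = 1.229×10¹¹ m.
Escape speed v_esc = √(2μ/r) = √(2 × 1.327×10²⁰ / 1.229×10¹¹) = √(2.159×10⁹) = 46470 m/s.
= 46.47 km/s.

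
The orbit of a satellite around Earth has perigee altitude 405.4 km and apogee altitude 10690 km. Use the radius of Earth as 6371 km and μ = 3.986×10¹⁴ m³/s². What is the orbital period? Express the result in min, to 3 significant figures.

T ≈ 216 min

r_p = 6371 + 405.4 = 6776.4 km = 6.7764×10⁶ m.
r_a = 6371 + 10690 = 17061 km = 1.7061×10⁷ m.
Semi-major axis a = (r_p + r_a)/2 = (6776.4 + 17061)/2 = 11919 km = 1.192×10⁷ m.
By Kepler's third law T = 2π√(a³/μ) = 2π × 2.061×10³ = 1.295×10⁴ s.
= 215.8 min.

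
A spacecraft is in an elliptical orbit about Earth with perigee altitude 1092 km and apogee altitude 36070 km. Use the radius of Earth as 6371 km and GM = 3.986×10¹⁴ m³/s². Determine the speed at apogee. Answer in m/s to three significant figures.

v ≈ 1680 m/s

r_p = 6371 + 1092 = 7463.0 km = 7.4630×10⁶ m.
r_a = 6371 + 36070 = 42441 km = 4.2441×10⁷ m.
Semi-major axis a = (r_p + r_a)/2 = 24952 km = 2.495×10⁷ m.
Vis-viva: v² = μ(2/r − 1/a) = 3.986×10¹⁴ × (4.712×10⁻⁸ − 4.008×10⁻⁸) = 2.809×10⁶ m²/s².
v = 1676 m/s.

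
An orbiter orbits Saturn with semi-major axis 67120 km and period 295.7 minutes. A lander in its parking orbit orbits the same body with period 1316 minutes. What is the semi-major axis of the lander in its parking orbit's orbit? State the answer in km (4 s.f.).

Kepler's third law: a³ ∝ T², so a₂ = a₁ (T₂/T₁)^(2/3).
T₂/T₁ = 4.450, (T₂/T₁)^(2/3) = 2.706.
a₂ = 67120 × 2.706 = 1.816×10⁵ km.

a₂ ≈ 1.816×10⁵ km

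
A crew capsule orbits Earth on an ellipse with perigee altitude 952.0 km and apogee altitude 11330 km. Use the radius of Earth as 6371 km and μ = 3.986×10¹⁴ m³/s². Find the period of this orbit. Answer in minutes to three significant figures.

r_p = 6371 + 952.0 = 7323.0 km = 7.3230×10⁶ m.
r_a = 6371 + 11330 = 17701 km = 1.7701×10⁷ m.
Semi-major axis a = (r_p + r_a)/2 = (7323.0 + 17701)/2 = 12512 km = 1.251×10⁷ m.
By Kepler's third law T = 2π√(a³/μ) = 2π × 2.217×10³ = 1.393×10⁴ s.
= 232.1 minutes.

T ≈ 232 minutes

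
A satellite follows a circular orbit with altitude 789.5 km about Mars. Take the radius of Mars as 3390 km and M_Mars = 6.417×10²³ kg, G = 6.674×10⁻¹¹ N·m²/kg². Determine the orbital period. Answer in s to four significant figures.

μ = GM = 6.674×10⁻¹¹ × 6.417×10²³ = 4.283×10¹³ m³/s².
r = 3390 + 789.5 = 4179.5 km = 4.1795×10⁶ m.
Kepler's third law: T = 2π√(r³/μ) = 2π√((4.180×10⁶)³ / 4.283×10¹³).
r³/μ = 1.705×10⁶ s², so T = 2π × 1.306×10³ = 8.204×10³ s.

T ≈ 8204 s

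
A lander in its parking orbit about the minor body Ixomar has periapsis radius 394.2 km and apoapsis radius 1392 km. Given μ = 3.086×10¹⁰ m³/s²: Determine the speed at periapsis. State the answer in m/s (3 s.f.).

v ≈ 349 m/s

Semi-major axis a = (r_p + r_a)/2 = 893.10 km = 8.931×10⁵ m.
Vis-viva: v² = μ(2/r − 1/a) = 3.086×10¹⁰ × (5.074×10⁻⁶ − 1.120×10⁻⁶) = 1.220×10⁵ m²/s².
v = 349.3 m/s.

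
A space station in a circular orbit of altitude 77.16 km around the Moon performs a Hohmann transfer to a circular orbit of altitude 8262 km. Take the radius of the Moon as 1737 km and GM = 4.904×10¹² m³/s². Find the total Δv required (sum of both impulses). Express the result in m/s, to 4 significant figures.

Δv_total ≈ 807.2 m/s

r₁ = 1737 + 77.16 = 1814.2 km = 1.8142×10⁶ m.
r₂ = 1737 + 8262 = 9999.0 km = 9.9990×10⁶ m.
Transfer ellipse a_t = (r₁ + r₂)/2 = 5.907×10⁶ m.
At r₁: circular v_c1 = √(μ/r₁) = 1644 m/s; transfer-perilune v_p = √[μ(2/r₁ − 1/a_t)] = 2139 m/s.
Δv₁ = v_p − v_c1 = 495.0 m/s.
At r₂: circular v_c2 = √(μ/r₂) = 700.3 m/s; transfer-apolune v_a = √[μ(2/r₂ − 1/a_t)] = 388.1 m/s.
Δv₂ = v_c2 − v_a = 312.2 m/s.
Total Δv = Δv₁ + Δv₂ = 807.2 m/s.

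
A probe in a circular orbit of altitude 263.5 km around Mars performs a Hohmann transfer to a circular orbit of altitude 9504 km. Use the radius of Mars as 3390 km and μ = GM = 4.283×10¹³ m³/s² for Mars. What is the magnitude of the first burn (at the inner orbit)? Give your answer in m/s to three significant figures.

r₁ = 3390 + 263.5 = 3653.5 km = 3.6535×10⁶ m.
r₂ = 3390 + 9504 = 12894 km = 1.2894×10⁷ m.
Transfer ellipse a_t = (r₁ + r₂)/2 = 8.274×10⁶ m.
At r₁: circular v_c1 = √(μ/r₁) = 3424 m/s; transfer-periapsis v_p = √[μ(2/r₁ − 1/a_t)] = 4274 m/s.
Δv₁ = v_p − v_c1 = 850.4 m/s.

Δv ≈ 850 m/s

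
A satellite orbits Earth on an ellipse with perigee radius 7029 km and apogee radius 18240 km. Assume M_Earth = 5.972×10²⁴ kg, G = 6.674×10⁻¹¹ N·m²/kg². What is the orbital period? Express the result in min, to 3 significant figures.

μ = GM = 6.674×10⁻¹¹ × 5.972×10²⁴ = 3.986×10¹⁴ m³/s².
Semi-major axis a = (r_p + r_a)/2 = (7029.0 + 18240)/2 = 12634 km = 1.263×10⁷ m.
By Kepler's third law T = 2π√(a³/μ) = 2π × 2.249×10³ = 1.413×10⁴ s.
= 235.6 min.

T ≈ 236 min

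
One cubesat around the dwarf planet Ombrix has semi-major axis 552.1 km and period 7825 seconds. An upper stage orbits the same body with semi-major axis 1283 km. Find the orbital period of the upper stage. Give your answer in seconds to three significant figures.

Kepler's third law: T² ∝ a³, so T₂ = T₁ (a₂/a₁)^(3/2).
a₂/a₁ = 2.324, (a₂/a₁)^(3/2) = 3.543.
T₂ = 7825 × 3.543 = 27720 seconds.

T₂ ≈ 27700 seconds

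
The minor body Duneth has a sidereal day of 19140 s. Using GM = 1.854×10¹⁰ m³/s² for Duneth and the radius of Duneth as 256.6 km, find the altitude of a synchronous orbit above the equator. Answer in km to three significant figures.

h_sync ≈ 300 km

A synchronous orbit has period T, so by Kepler's third law a = (μT²/4π²)^(1/3).
μT²/4π² = 1.854×10¹⁰ × (1.914×10⁴)² / 39.48 = 1.720×10¹⁷ m³.
a = 5.562×10⁵ m = 556.17 km.
Altitude h = a − R = 556.17 − 256.6 = 299.57 km.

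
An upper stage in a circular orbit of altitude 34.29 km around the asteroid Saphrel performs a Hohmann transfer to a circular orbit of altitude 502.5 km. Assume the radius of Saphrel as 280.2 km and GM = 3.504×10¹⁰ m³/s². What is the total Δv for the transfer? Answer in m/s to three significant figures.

r₁ = 280.2 + 34.29 = 314.49 km = 3.1449×10⁵ m.
r₂ = 280.2 + 502.5 = 782.70 km = 7.8270×10⁵ m.
Transfer ellipse a_t = (r₁ + r₂)/2 = 5.486×10⁵ m.
At r₁: circular v_c1 = √(μ/r₁) = 333.8 m/s; transfer-periapsis v_p = √[μ(2/r₁ − 1/a_t)] = 398.7 m/s.
Δv₁ = v_p − v_c1 = 64.91 m/s.
At r₂: circular v_c2 = √(μ/r₂) = 211.6 m/s; transfer-apoapsis v_a = √[μ(2/r₂ − 1/a_t)] = 160.2 m/s.
Δv₂ = v_c2 − v_a = 51.38 m/s.
Total Δv = Δv₁ + Δv₂ = 116.3 m/s.

Δv_total ≈ 116 m/s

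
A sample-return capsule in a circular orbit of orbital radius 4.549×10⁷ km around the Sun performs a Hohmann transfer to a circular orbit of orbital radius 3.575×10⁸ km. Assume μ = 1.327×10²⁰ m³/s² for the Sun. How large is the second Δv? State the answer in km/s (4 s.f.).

Δv ≈ 10.11 km/s

r₁ = 4.549×10⁷ km = 4.549×10¹⁰ m.
r₂ = 3.575×10⁸ km = 3.575×10¹¹ m.
Transfer ellipse a_t = (r₁ + r₂)/2 = 2.015×10¹¹ m.
At r₁: circular v_c1 = √(μ/r₁) = 54010 m/s; transfer-perihelion v_p = √[μ(2/r₁ − 1/a_t)] = 71940 m/s.
At r₂: circular v_c2 = √(μ/r₂) = 19270 m/s; transfer-aphelion v_a = √[μ(2/r₂ − 1/a_t)] = 9154 m/s.
Δv₂ = v_c2 − v_a = 10110 m/s.
= 10.11 km/s.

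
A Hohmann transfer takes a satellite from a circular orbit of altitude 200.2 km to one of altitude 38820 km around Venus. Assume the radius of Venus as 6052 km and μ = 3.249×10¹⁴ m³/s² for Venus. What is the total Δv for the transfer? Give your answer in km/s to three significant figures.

r₁ = 6052 + 200.2 = 6252.2 km = 6.2522×10⁶ m.
r₂ = 6052 + 38820 = 44872 km = 4.4872×10⁷ m.
Transfer ellipse a_t = (r₁ + r₂)/2 = 2.556×10⁷ m.
At r₁: circular v_c1 = √(μ/r₁) = 7209 m/s; transfer-periapsis v_p = √[μ(2/r₁ − 1/a_t)] = 9551 m/s.
Δv₁ = v_p − v_c1 = 2342 m/s.
At r₂: circular v_c2 = √(μ/r₂) = 2691 m/s; transfer-apoapsis v_a = √[μ(2/r₂ − 1/a_t)] = 1331 m/s.
Δv₂ = v_c2 − v_a = 1360 m/s.
Total Δv = Δv₁ + Δv₂ = 3702 m/s = 3.702 km/s.

Δv_total ≈ 3.70 km/s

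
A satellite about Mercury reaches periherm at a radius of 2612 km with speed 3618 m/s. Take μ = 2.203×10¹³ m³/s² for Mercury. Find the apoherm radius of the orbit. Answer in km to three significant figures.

apoherm radius ≈ 9050 km

r_p = 2.612×10⁶ m.
Specific energy ε = v²/2 − μ/r = -1.889×10⁶ J/kg, so a = −μ/(2ε) = 5.831×10⁶ m.
The apsides satisfy r_p + r_a = 2a, so the apoherm radius is 2a − r_p = 9.049×10⁶ m = 9049.1 km.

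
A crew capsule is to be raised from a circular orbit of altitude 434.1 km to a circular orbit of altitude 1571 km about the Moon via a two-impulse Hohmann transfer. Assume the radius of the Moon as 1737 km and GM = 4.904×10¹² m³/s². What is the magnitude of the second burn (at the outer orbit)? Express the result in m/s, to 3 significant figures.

r₁ = 1737 + 434.1 = 2171.1 km = 2.1711×10⁶ m.
r₂ = 1737 + 1571 = 3308.0 km = 3.3080×10⁶ m.
Transfer ellipse a_t = (r₁ + r₂)/2 = 2.740×10⁶ m.
At r₁: circular v_c1 = √(μ/r₁) = 1503 m/s; transfer-perilune v_p = √[μ(2/r₁ − 1/a_t)] = 1651 m/s.
At r₂: circular v_c2 = √(μ/r₂) = 1218 m/s; transfer-apolune v_a = √[μ(2/r₂ − 1/a_t)] = 1084 m/s.
Δv₂ = v_c2 − v_a = 133.7 m/s.

Δv ≈ 134 m/s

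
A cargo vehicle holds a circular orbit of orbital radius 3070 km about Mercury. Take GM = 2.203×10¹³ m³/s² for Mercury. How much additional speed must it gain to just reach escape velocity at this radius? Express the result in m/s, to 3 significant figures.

Δv ≈ 1110 m/s

r = 3070 km = 3.070×10⁶ m.
Circular speed v_c = √(μ/r) = 2679 m/s.
Escape speed v_esc = √(2μ/r) = √2 × v_c = 3788 m/s.
Δv = v_esc − v_c = 1110 m/s.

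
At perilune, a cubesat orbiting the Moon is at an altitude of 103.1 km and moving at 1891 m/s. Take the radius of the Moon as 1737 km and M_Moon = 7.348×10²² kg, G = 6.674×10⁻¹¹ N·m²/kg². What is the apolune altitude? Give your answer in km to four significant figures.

μ = GM = 6.674×10⁻¹¹ × 7.348×10²² = 4.904×10¹² m³/s².
r_p = 1737 + 103.1 = 1840.1 km = 1.840×10⁶ m.
Specific energy ε = v²/2 − μ/r = -8.772×10⁵ J/kg, so a = −μ/(2ε) = 2.795×10⁶ m.
The apsides satisfy r_p + r_a = 2a, so the apolune radius is 2a − r_p = 3.751×10⁶ m = 3750.7 km.
Apolune altitude = 3750.7 − 1737 = 2013.7 km.

apolune altitude ≈ 2014 km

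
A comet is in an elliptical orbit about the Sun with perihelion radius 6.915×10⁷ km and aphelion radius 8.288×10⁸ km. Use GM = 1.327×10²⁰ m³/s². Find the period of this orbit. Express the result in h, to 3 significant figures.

Semi-major axis a = (r_p + r_a)/2 = (6.9150×10⁷ + 8.2880×10⁸)/2 = 4.4898×10⁸ km = 4.490×10¹¹ m.
By Kepler's third law T = 2π√(a³/μ) = 2π × 2.612×10⁷ = 1.641×10⁸ s.
= 45580 h.

T ≈ 45600 h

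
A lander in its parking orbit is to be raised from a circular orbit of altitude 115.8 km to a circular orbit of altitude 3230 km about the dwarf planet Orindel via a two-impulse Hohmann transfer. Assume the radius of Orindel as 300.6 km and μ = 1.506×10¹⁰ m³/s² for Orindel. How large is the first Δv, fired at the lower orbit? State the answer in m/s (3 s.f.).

Δv ≈ 64.2 m/s

r₁ = 300.6 + 115.8 = 416.40 km = 4.1640×10⁵ m.
r₂ = 300.6 + 3230 = 3530.6 km = 3.5306×10⁶ m.
Transfer ellipse a_t = (r₁ + r₂)/2 = 1.974×10⁶ m.
At r₁: circular v_c1 = √(μ/r₁) = 190.2 m/s; transfer-periapsis v_p = √[μ(2/r₁ − 1/a_t)] = 254.4 m/s.
Δv₁ = v_p − v_c1 = 64.19 m/s.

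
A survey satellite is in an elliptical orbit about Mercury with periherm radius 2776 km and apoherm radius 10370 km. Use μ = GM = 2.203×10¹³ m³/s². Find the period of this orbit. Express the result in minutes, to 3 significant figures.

Semi-major axis a = (r_p + r_a)/2 = (2776.0 + 10370)/2 = 6573.0 km = 6.573×10⁶ m.
By Kepler's third law T = 2π√(a³/μ) = 2π × 3.590×10³ = 2.256×10⁴ s.
= 376.0 minutes.

T ≈ 376 minutes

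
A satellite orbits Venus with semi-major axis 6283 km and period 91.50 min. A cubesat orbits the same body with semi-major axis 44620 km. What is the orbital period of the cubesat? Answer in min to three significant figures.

Kepler's third law: T² ∝ a³, so T₂ = T₁ (a₂/a₁)^(3/2).
a₂/a₁ = 7.102, (a₂/a₁)^(3/2) = 18.93.
T₂ = 91.50 × 18.93 = 1732 min.

T₂ ≈ 1730 min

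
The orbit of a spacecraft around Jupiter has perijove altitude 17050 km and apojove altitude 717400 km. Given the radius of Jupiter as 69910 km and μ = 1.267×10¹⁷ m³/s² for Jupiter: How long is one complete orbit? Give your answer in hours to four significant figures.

T ≈ 44.81 hours

r_p = 69910 + 17050 = 86960 km = 8.6960×10⁷ m.
r_a = 69910 + 717400 = 787310 km = 7.8731×10⁸ m.
Semi-major axis a = (r_p + r_a)/2 = (86960 + 7.8731×10⁵)/2 = 4.3714×10⁵ km = 4.371×10⁸ m.
By Kepler's third law T = 2π√(a³/μ) = 2π × 2.568×10⁴ = 1.613×10⁵ s.
= 44.81 hours.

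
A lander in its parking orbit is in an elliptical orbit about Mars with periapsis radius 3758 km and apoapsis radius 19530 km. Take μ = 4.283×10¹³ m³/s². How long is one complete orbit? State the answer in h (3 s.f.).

Semi-major axis a = (r_p + r_a)/2 = (3758.0 + 19530)/2 = 11644 km = 1.164×10⁷ m.
By Kepler's third law T = 2π√(a³/μ) = 2π × 6.071×10³ = 3.815×10⁴ s.
= 10.60 h.

T ≈ 10.6 h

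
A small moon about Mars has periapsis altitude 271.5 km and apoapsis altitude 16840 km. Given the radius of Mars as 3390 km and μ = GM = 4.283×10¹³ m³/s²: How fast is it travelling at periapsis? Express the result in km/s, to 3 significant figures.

r_p = 3390 + 271.5 = 3661.5 km = 3.6615×10⁶ m.
r_a = 3390 + 16840 = 20230 km = 2.0230×10⁷ m.
Semi-major axis a = (r_p + r_a)/2 = 11946 km = 1.195×10⁷ m.
Vis-viva: v² = μ(2/r − 1/a) = 4.283×10¹³ × (5.462×10⁻⁷ − 8.371×10⁻⁸) = 1.981×10⁷ m²/s².
v = 4451 m/s = 4.451 km/s.

v ≈ 4.45 km/s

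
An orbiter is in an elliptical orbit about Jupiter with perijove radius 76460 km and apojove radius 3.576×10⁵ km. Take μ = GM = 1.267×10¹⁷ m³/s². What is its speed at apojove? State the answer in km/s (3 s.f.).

Semi-major axis a = (r_p + r_a)/2 = 2.1703×10⁵ km = 2.170×10⁸ m.
Vis-viva: v² = μ(2/r − 1/a) = 1.267×10¹⁷ × (5.593×10⁻⁹ − 4.608×10⁻⁹) = 1.248×10⁸ m²/s².
v = 11170 m/s = 11.17 km/s.

v ≈ 11.2 km/s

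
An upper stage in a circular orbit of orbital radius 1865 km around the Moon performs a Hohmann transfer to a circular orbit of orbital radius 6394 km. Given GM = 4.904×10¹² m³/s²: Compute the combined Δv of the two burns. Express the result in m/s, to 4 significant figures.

Δv_total ≈ 683.4 m/s

r₁ = 1865 km = 1.865×10⁶ m.
r₂ = 6394 km = 6.394×10⁶ m.
Transfer ellipse a_t = (r₁ + r₂)/2 = 4.130×10⁶ m.
At r₁: circular v_c1 = √(μ/r₁) = 1622 m/s; transfer-perilune v_p = √[μ(2/r₁ − 1/a_t)] = 2018 m/s.
Δv₁ = v_p − v_c1 = 396.2 m/s.
At r₂: circular v_c2 = √(μ/r₂) = 875.8 m/s; transfer-apolune v_a = √[μ(2/r₂ − 1/a_t)] = 588.5 m/s.
Δv₂ = v_c2 − v_a = 287.2 m/s.
Total Δv = Δv₁ + Δv₂ = 683.4 m/s.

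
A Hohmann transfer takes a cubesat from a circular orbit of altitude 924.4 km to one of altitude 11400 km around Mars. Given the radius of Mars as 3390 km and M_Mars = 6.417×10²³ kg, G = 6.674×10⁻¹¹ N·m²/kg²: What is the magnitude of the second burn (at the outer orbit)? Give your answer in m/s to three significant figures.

Δv ≈ 558 m/s

μ = GM = 6.674×10⁻¹¹ × 6.417×10²³ = 4.283×10¹³ m³/s².
r₁ = 3390 + 924.4 = 4314.4 km = 4.3144×10⁶ m.
r₂ = 3390 + 11400 = 14790 km = 1.4790×10⁷ m.
Transfer ellipse a_t = (r₁ + r₂)/2 = 9.552×10⁶ m.
At r₁: circular v_c1 = √(μ/r₁) = 3151 m/s; transfer-periapsis v_p = √[μ(2/r₁ − 1/a_t)] = 3920 m/s.
At r₂: circular v_c2 = √(μ/r₂) = 1702 m/s; transfer-apoapsis v_a = √[μ(2/r₂ − 1/a_t)] = 1144 m/s.
Δv₂ = v_c2 − v_a = 558.0 m/s.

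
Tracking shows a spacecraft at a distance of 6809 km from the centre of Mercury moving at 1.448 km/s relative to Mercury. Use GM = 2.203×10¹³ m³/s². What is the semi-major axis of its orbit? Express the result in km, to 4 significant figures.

r = 6.809×10⁶ m.
Specific orbital energy ε = v²/2 − μ/r = (1448)²/2 − 2.203×10¹³/6.809×10⁶ = -2.187×10⁶ J/kg.
Since ε = −μ/(2a), a = −μ/(2ε) = 5.036×10⁶ m = 5036.4 km.

a ≈ 5036 km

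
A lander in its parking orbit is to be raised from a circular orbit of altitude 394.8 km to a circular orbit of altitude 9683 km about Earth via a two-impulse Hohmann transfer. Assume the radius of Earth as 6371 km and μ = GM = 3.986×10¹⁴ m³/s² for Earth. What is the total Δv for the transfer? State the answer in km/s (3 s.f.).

Δv_total ≈ 2.57 km/s

r₁ = 6371 + 394.8 = 6765.8 km = 6.7658×10⁶ m.
r₂ = 6371 + 9683 = 16054 km = 1.6054×10⁷ m.
Transfer ellipse a_t = (r₁ + r₂)/2 = 1.141×10⁷ m.
At r₁: circular v_c1 = √(μ/r₁) = 7676 m/s; transfer-perigee v_p = √[μ(2/r₁ − 1/a_t)] = 9105 m/s.
Δv₁ = v_p − v_c1 = 1429 m/s.
At r₂: circular v_c2 = √(μ/r₂) = 4983 m/s; transfer-apogee v_a = √[μ(2/r₂ − 1/a_t)] = 3837 m/s.
Δv₂ = v_c2 − v_a = 1146 m/s.
Total Δv = Δv₁ + Δv₂ = 2575 m/s = 2.575 km/s.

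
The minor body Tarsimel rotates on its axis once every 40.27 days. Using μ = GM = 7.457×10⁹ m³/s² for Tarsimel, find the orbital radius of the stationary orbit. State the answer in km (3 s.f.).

r_sync ≈ 13200 km

T = 40.27 days = 3.479×10⁶ s.
A synchronous orbit has period T, so by Kepler's third law a = (μT²/4π²)^(1/3).
μT²/4π² = 7.457×10⁹ × (3.479×10⁶)² / 39.48 = 2.287×10²¹ m³.
a = 1.317×10⁷ m = 13174 km.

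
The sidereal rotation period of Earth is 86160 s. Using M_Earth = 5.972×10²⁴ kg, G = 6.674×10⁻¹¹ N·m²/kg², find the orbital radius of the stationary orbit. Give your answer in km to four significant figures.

μ = GM = 6.674×10⁻¹¹ × 5.972×10²⁴ = 3.986×10¹⁴ m³/s².
A synchronous orbit has period T, so by Kepler's third law a = (μT²/4π²)^(1/3).
μT²/4π² = 3.986×10¹⁴ × (8.616×10⁴)² / 39.48 = 7.495×10²² m³.
a = 4.216×10⁷ m = 42162 km.

r_sync ≈ 42160 km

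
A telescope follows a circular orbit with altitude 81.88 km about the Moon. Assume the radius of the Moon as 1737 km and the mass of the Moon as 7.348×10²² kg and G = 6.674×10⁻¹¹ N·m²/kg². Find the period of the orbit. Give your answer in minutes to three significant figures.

μ = GM = 6.674×10⁻¹¹ × 7.348×10²² = 4.904×10¹² m³/s².
r = 1737 + 81.88 = 1818.9 km = 1.8189×10⁶ m.
Kepler's third law: T = 2π√(r³/μ) = 2π√((1.819×10⁶)³ / 4.904×10¹²).
r³/μ = 1.227×10⁶ s², so T = 2π × 1.108×10³ = 6.960×10³ s.
Converting: 6.960×10³ s ÷ 60.00 = 116.0 minutes.

T ≈ 116 minutes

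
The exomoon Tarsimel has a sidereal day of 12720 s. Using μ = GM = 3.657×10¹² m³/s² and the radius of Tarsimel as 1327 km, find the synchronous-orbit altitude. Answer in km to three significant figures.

h_sync ≈ 1140 km

A synchronous orbit has period T, so by Kepler's third law a = (μT²/4π²)^(1/3).
μT²/4π² = 3.657×10¹² × (1.272×10⁴)² / 39.48 = 1.499×10¹⁹ m³.
a = 2.466×10⁶ m = 2465.5 km.
Altitude h = a − R = 2465.5 − 1327 = 1138.5 km.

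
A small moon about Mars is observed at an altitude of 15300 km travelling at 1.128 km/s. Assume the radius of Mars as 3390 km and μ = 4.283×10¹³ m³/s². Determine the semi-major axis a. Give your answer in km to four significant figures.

r = 3390 + 15300 = 18690 km = 1.869×10⁷ m.
Specific orbital energy ε = v²/2 − μ/r = (1128)²/2 − 4.283×10¹³/1.869×10⁷ = -1.655×10⁶ J/kg.
Since ε = −μ/(2a), a = −μ/(2ε) = 1.294×10⁷ m = 12936 km.

a ≈ 12940 km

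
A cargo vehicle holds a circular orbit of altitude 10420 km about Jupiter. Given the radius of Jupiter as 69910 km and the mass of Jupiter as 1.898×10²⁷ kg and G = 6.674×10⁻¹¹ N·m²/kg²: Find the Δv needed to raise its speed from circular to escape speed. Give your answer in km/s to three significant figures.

μ = GM = 6.674×10⁻¹¹ × 1.898×10²⁷ = 1.267×10¹⁷ m³/s².
r = 69910 + 10420 = 80330 km = 8.0330×10⁷ m.
Circular speed v_c = √(μ/r) = 39710 m/s.
Escape speed v_esc = √(2μ/r) = √2 × v_c = 56160 m/s.
Δv = v_esc − v_c = 16450 m/s = 16.45 km/s.

Δv ≈ 16.4 km/s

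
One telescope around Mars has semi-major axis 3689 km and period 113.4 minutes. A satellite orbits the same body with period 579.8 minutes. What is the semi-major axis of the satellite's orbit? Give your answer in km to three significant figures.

Kepler's third law: a³ ∝ T², so a₂ = a₁ (T₂/T₁)^(2/3).
T₂/T₁ = 5.113, (T₂/T₁)^(2/3) = 2.968.
a₂ = 3689 × 2.968 = 10950 km.

a₂ ≈ 10900 km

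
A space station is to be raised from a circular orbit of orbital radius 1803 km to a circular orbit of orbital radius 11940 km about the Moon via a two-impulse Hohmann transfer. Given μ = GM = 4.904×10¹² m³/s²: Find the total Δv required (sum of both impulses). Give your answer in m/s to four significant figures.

Δv_total ≈ 837.3 m/s

r₁ = 1803 km = 1.803×10⁶ m.
r₂ = 11940 km = 1.194×10⁷ m.
Transfer ellipse a_t = (r₁ + r₂)/2 = 6.872×10⁶ m.
At r₁: circular v_c1 = √(μ/r₁) = 1649 m/s; transfer-perilune v_p = √[μ(2/r₁ − 1/a_t)] = 2174 m/s.
Δv₁ = v_p − v_c1 = 524.8 m/s.
At r₂: circular v_c2 = √(μ/r₂) = 640.9 m/s; transfer-apolune v_a = √[μ(2/r₂ − 1/a_t)] = 328.3 m/s.
Δv₂ = v_c2 − v_a = 312.6 m/s.
Total Δv = Δv₁ + Δv₂ = 837.3 m/s.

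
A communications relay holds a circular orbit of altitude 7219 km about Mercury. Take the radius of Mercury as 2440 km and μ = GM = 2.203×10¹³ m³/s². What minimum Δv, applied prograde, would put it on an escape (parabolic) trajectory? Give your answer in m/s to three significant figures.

r = 2440 + 7219 = 9659.0 km = 9.6590×10⁶ m.
Circular speed v_c = √(μ/r) = 1510 m/s.
Escape speed v_esc = √(2μ/r) = √2 × v_c = 2136 m/s.
Δv = v_esc − v_c = 625.6 m/s.

Δv ≈ 626 m/s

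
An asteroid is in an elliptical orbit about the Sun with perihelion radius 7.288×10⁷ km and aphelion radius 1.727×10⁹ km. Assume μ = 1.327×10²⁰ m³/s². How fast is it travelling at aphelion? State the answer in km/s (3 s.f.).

v ≈ 2.49 km/s

Semi-major axis a = (r_p + r_a)/2 = 8.9994×10⁸ km = 8.999×10¹¹ m.
Vis-viva: v² = μ(2/r − 1/a) = 1.327×10²⁰ × (1.158×10⁻¹² − 1.111×10⁻¹²) = 6.223×10⁶ m²/s².
v = 2495 m/s = 2.495 km/s.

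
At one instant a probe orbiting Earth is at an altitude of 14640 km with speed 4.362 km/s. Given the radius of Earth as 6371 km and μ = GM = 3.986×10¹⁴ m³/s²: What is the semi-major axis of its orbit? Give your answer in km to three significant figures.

r = 6371 + 14640 = 21011 km = 2.101×10⁷ m.
Specific orbital energy ε = v²/2 − μ/r = (4362)²/2 − 3.986×10¹⁴/2.101×10⁷ = -9.457×10⁶ J/kg.
Since ε = −μ/(2a), a = −μ/(2ε) = 2.107×10⁷ m = 21073 km.

a ≈ 21100 km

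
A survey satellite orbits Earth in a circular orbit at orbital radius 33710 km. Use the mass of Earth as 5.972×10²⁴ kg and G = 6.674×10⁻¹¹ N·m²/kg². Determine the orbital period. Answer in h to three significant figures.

T ≈ 17.1 h

μ = GM = 6.674×10⁻¹¹ × 5.972×10²⁴ = 3.986×10¹⁴ m³/s².
r = 33710 km = 3.371×10⁷ m.
Kepler's third law: T = 2π√(r³/μ) = 2π√((3.371×10⁷)³ / 3.986×10¹⁴).
r³/μ = 9.611×10⁷ s², so T = 2π × 9.804×10³ = 6.160×10⁴ s.
Converting: 6.160×10⁴ s ÷ 3600 = 17.11 h.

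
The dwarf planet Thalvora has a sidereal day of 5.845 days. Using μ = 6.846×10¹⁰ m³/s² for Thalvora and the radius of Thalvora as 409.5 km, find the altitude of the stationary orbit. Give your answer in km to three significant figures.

T = 5.845 days = 5.050×10⁵ s.
A synchronous orbit has period T, so by Kepler's third law a = (μT²/4π²)^(1/3).
μT²/4π² = 6.846×10¹⁰ × (5.050×10⁵)² / 39.48 = 4.423×10²⁰ m³.
a = 7.619×10⁶ m = 7618.9 km.
Altitude h = a − R = 7618.9 − 409.5 = 7209.4 km.

h_sync ≈ 7210 km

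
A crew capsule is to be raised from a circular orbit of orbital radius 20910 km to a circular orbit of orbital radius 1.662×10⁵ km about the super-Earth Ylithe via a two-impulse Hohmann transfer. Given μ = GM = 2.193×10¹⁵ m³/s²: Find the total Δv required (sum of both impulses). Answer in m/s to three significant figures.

Δv_total ≈ 5320 m/s

r₁ = 20910 km = 2.091×10⁷ m.
r₂ = 1.662×10⁵ km = 1.662×10⁸ m.
Transfer ellipse a_t = (r₁ + r₂)/2 = 9.356×10⁷ m.
At r₁: circular v_c1 = √(μ/r₁) = 10240 m/s; transfer-periapsis v_p = √[μ(2/r₁ − 1/a_t)] = 13650 m/s.
Δv₁ = v_p − v_c1 = 3409 m/s.
At r₂: circular v_c2 = √(μ/r₂) = 3632 m/s; transfer-apoapsis v_a = √[μ(2/r₂ − 1/a_t)] = 1717 m/s.
Δv₂ = v_c2 − v_a = 1915 m/s.
Total Δv = Δv₁ + Δv₂ = 5324 m/s.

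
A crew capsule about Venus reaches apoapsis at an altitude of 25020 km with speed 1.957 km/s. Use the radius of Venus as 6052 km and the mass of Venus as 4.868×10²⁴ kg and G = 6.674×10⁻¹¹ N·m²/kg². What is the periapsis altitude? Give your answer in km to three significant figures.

periapsis altitude ≈ 914 km

μ = GM = 6.674×10⁻¹¹ × 4.868×10²⁴ = 3.249×10¹⁴ m³/s².
r_a = 6052 + 25020 = 31072 km = 3.107×10⁷ m.
Specific energy ε = v²/2 − μ/r = -8.541×10⁶ J/kg, so a = −μ/(2ε) = 1.902×10⁷ m.
The apsides satisfy r_p + r_a = 2a, so the periapsis radius is 2a − r_a = 6.966×10⁶ m = 6966.4 km.
Periapsis altitude = 6966.4 − 6052 = 914.36 km.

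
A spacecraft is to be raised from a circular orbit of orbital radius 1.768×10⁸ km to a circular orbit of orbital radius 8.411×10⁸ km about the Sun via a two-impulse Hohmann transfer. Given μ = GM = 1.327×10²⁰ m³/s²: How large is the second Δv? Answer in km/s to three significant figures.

r₁ = 1.768×10⁸ km = 1.768×10¹¹ m.
r₂ = 8.411×10⁸ km = 8.411×10¹¹ m.
Transfer ellipse a_t = (r₁ + r₂)/2 = 5.090×10¹¹ m.
At r₁: circular v_c1 = √(μ/r₁) = 27400 m/s; transfer-perihelion v_p = √[μ(2/r₁ − 1/a_t)] = 35220 m/s.
At r₂: circular v_c2 = √(μ/r₂) = 12560 m/s; transfer-aphelion v_a = √[μ(2/r₂ − 1/a_t)] = 7403 m/s.
Δv₂ = v_c2 − v_a = 5158 m/s.
= 5.158 km/s.

Δv ≈ 5.16 km/s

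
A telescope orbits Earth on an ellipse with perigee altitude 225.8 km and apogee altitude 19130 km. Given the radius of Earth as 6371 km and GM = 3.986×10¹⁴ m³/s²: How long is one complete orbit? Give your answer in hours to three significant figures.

T ≈ 5.62 hours

r_p = 6371 + 225.8 = 6596.8 km = 6.5968×10⁶ m.
r_a = 6371 + 19130 = 25501 km = 2.5501×10⁷ m.
Semi-major axis a = (r_p + r_a)/2 = (6596.8 + 25501)/2 = 16049 km = 1.605×10⁷ m.
By Kepler's third law T = 2π√(a³/μ) = 2π × 3.220×10³ = 2.023×10⁴ s.
= 5.621 hours.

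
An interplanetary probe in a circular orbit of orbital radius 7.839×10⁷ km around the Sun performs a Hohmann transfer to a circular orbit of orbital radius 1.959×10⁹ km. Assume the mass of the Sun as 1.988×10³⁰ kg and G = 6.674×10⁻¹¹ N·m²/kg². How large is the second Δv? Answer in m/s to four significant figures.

μ = GM = 6.674×10⁻¹¹ × 1.988×10³⁰ = 1.327×10²⁰ m³/s².
r₁ = 7.839×10⁷ km = 7.839×10¹⁰ m.
r₂ = 1.959×10⁹ km = 1.959×10¹² m.
Transfer ellipse a_t = (r₁ + r₂)/2 = 1.019×10¹² m.
At r₁: circular v_c1 = √(μ/r₁) = 41140 m/s; transfer-perihelion v_p = √[μ(2/r₁ − 1/a_t)] = 57050 m/s.
At r₂: circular v_c2 = √(μ/r₂) = 8230 m/s; transfer-aphelion v_a = √[μ(2/r₂ − 1/a_t)] = 2283 m/s.
Δv₂ = v_c2 − v_a = 5947 m/s.

Δv ≈ 5947 m/s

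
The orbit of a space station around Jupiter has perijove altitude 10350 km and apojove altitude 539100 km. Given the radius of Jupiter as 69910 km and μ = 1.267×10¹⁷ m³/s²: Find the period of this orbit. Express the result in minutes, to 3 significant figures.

T ≈ 1880 minutes

r_p = 69910 + 10350 = 80260 km = 8.0260×10⁷ m.
r_a = 69910 + 539100 = 609010 km = 6.0901×10⁸ m.
Semi-major axis a = (r_p + r_a)/2 = (80260 + 6.0901×10⁵)/2 = 3.4464×10⁵ km = 3.446×10⁸ m.
By Kepler's third law T = 2π√(a³/μ) = 2π × 1.797×10⁴ = 1.129×10⁵ s.
= 1882 minutes.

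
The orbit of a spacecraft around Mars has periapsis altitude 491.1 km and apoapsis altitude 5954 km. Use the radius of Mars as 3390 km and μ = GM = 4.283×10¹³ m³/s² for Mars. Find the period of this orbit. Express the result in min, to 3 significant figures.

T ≈ 272 min

r_p = 3390 + 491.1 = 3881.1 km = 3.8811×10⁶ m.
r_a = 3390 + 5954 = 9344.0 km = 9.3440×10⁶ m.
Semi-major axis a = (r_p + r_a)/2 = (3881.1 + 9344.0)/2 = 6612.6 km = 6.613×10⁶ m.
By Kepler's third law T = 2π√(a³/μ) = 2π × 2.598×10³ = 1.633×10⁴ s.
= 272.1 min.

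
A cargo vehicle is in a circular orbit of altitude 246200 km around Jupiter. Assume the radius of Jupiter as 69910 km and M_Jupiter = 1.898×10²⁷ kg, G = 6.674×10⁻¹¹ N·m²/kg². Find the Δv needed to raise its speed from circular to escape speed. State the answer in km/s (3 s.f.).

Δv ≈ 8.29 km/s

μ = GM = 6.674×10⁻¹¹ × 1.898×10²⁷ = 1.267×10¹⁷ m³/s².
r = 69910 + 246200 = 316110 km = 3.1611×10⁸ m.
Circular speed v_c = √(μ/r) = 20020 m/s.
Escape speed v_esc = √(2μ/r) = √2 × v_c = 28310 m/s.
Δv = v_esc − v_c = 8292 m/s = 8.292 km/s.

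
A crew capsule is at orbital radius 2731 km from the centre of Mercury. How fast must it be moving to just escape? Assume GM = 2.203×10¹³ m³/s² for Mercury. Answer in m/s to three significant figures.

v_esc ≈ 4020 m/s

r = 2731 km = 2.731×10⁶ m.
Escape speed v_esc = √(2μ/r) = √(2 × 2.203×10¹³ / 2.731×10⁶) = √(1.613×10⁷) = 4017 m/s.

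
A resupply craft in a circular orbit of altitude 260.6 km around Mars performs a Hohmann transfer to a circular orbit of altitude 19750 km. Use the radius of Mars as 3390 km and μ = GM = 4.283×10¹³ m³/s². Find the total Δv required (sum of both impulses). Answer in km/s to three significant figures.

r₁ = 3390 + 260.6 = 3650.6 km = 3.6506×10⁶ m.
r₂ = 3390 + 19750 = 23140 km = 2.3140×10⁷ m.
Transfer ellipse a_t = (r₁ + r₂)/2 = 1.340×10⁷ m.
At r₁: circular v_c1 = √(μ/r₁) = 3425 m/s; transfer-periapsis v_p = √[μ(2/r₁ − 1/a_t)] = 4502 m/s.
Δv₁ = v_p − v_c1 = 1077 m/s.
At r₂: circular v_c2 = √(μ/r₂) = 1360 m/s; transfer-apoapsis v_a = √[μ(2/r₂ − 1/a_t)] = 710.2 m/s.
Δv₂ = v_c2 − v_a = 650.3 m/s.
Total Δv = Δv₁ + Δv₂ = 1727 m/s = 1.727 km/s.

Δv_total ≈ 1.73 km/s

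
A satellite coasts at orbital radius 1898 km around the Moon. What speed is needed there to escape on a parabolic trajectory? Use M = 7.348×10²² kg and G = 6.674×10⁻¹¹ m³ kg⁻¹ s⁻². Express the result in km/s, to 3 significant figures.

v_esc ≈ 2.27 km/s

μ = GM = 6.674×10⁻¹¹ × 7.348×10²² = 4.904×10¹² m³/s².
r = 1898 km = 1.898×10⁶ m.
Escape speed v_esc = √(2μ/r) = √(2 × 4.904×10¹² / 1.898×10⁶) = √(5.168×10⁶) = 2273 m/s.
= 2.273 km/s.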